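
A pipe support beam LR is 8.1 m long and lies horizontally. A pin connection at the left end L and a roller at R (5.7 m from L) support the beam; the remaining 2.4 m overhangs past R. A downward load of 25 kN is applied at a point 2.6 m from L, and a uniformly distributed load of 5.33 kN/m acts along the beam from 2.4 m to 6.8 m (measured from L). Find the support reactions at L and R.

Resultant of the distributed load: 5.33 × 4.4 = 23.452 kN at 4.6 m from L.
Taking moments about L: R_y·5.7 − 25·2.6 − (5.33·4.4)·4.6 = 0 → R_y = 172.8792/5.7 = 30.3297 ≈ 30.33 kN.
ΣF_y = 0: L_y + 30.3297 − 25 − 5.33·4.4 = 0 → L_y = 18.12 kN.
ΣF_x = 0: no horizontal applied forces, so L_x = 0.

L_x = 0, L_y = 18.12 kN, R_y = 30.33 kN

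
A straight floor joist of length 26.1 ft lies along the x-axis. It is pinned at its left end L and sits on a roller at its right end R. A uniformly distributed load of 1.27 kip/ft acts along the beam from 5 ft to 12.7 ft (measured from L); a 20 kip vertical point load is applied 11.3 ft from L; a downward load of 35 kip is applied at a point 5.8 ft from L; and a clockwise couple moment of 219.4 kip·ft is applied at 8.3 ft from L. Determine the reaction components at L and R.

L_x = 0, L_y = 36.62 kip, R_y = 28.16 kip

Resultant of the distributed load: 1.27 × 7.7 = 9.779 kip at 8.85 ft from L.
ΣM about L: R_y·26.1 − (1.27·7.7)·8.85 − 20·11.3 − 35·5.8 − 219.4 = 0 → R_y = 734.94415/26.1 = 28.1588 ≈ 28.16 kip.
ΣF_y = 0: L_y + 28.1588 − 1.27·7.7 − 20 − 35 = 0 → L_y = 36.62 kip.
ΣF_x = 0: no horizontal applied forces, so L_x = 0.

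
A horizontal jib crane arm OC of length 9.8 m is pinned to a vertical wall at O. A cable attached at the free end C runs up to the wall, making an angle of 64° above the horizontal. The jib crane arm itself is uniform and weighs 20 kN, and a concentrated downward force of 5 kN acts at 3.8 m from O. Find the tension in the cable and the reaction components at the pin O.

T = 13.28 kN, O_x = 5.823 kN, O_y = 13.06 kN

ΣM about O: T·sin64°·9.8 − 20·4.9 − 5·3.8 = 0 → T = 117/(9.8·0.898794) = 13.2831 ≈ 13.28 kN.
ΣF_x = 0: O_x − T·cos64° = 0 → O_x = 13.2831 × 0.438371 = 5.823 kN.
ΣF_y = 0: O_y + T·sin64° − 20 − 5 = 0 → O_y = 25 − 13.2831 × 0.898794 = 13.06 kN.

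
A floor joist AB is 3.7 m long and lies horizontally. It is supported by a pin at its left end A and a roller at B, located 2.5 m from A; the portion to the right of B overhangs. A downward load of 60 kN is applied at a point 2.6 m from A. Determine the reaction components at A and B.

A_x = 0, A_y = -2.400 kN, B_y = 62.40 kN

Taking moments about A: B_y·2.5 − 60·2.6 = 0 → B_y = 156/2.5 = 62.40 kN.
ΣF_y = 0: A_y + 62.4 − 60 = 0 → A_y = -2.400 kN.
ΣF_x = 0: no horizontal applied forces, so A_x = 0.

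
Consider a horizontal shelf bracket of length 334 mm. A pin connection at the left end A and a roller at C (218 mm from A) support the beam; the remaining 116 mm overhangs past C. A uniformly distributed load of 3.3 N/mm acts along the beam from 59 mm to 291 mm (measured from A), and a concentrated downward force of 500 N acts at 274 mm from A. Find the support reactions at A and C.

Resultant of the distributed load: 3.3 × 232 = 765.6 N at 175 mm from A.
Moments about A: C_y·218 − (3.3·232)·175 − 500·274 = 0 → C_y = 270980/218 = 1243.03 ≈ 1243 N.
ΣF_y = 0: A_y + 1243.03 − 3.3·232 − 500 = 0 → A_y = 22.57 N.
ΣF_x = 0: no horizontal applied forces, so A_x = 0.

A_x = 0, A_y = 22.57 N, C_y = 1243 N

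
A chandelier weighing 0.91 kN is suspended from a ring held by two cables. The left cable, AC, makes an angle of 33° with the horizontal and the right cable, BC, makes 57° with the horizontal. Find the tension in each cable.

T_AC = 0.4956 kN, T_BC = 0.7632 kN

ΣF_x = 0: −T_AC·cos33° + T_BC·cos57° = 0 → T_BC = 1.53986·T_AC.
ΣF_y = 0: T_AC·sin33° + T_BC·sin57° = 0.91.
Substitute: T_AC·(0.544639 + 1.53986·0.838671) = 0.91 → T_AC = 0.495622 ≈ 0.4956 kN.
Then T_BC = 1.53986 × 0.495622 = 0.7632 kN.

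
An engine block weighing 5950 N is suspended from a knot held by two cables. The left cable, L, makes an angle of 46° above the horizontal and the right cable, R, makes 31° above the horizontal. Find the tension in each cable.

ΣF_x = 0: −T_L·cos46° + T_R·cos31° = 0 → T_R = 0.810412·T_L.
ΣF_y = 0: T_L·sin46° + T_R·sin31° = 5950.
Substitute: T_L·(0.71934 + 0.810412·0.515038) = 5950 → T_L = 5234.3 ≈ 5234 N.
Then T_R = 0.810412 × 5234.3 = 4242 N.

T_L = 5234 N, T_R = 4242 N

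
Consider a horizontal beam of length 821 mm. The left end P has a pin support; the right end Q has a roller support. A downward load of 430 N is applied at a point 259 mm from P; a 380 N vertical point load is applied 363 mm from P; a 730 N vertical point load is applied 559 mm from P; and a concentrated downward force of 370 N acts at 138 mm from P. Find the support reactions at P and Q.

P_x = 0, P_y = 1047 N, Q_y = 862.9 N

ΣM about P: Q_y·821 − 430·259 − 380·363 − 730·559 − 370·138 = 0 → Q_y = 708440/821 = 862.899 ≈ 862.9 N.
ΣF_y = 0: P_y + 862.899 − 430 − 380 − 730 − 370 = 0 → P_y = 1047 N.
ΣF_x = 0: no horizontal applied forces, so P_x = 0.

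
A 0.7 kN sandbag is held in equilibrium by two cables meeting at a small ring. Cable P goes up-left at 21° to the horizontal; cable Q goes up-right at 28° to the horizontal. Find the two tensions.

ΣF_x = 0: −T_P·cos21° + T_Q·cos28° = 0 → T_Q = 1.05735·T_P.
ΣF_y = 0: T_P·sin21° + T_Q·sin28° = 0.7.
Substitute: T_P·(0.358368 + 1.05735·0.469472) = 0.7 → T_P = 0.818939 ≈ 0.8189 kN.
Then T_Q = 1.05735 × 0.818939 = 0.8659 kN.

T_P = 0.8189 kN, T_Q = 0.8659 kN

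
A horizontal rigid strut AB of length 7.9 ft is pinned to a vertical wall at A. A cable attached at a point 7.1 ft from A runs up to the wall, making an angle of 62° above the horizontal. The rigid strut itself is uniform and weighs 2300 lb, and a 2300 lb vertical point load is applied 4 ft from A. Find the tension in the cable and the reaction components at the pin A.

T = 2917 lb, A_x = 1369 lb, A_y = 2025 lb

ΣM about A: T·sin62°·7.1 − 2300·3.95 − 2300·4 = 0 → T = 18285/(7.1·0.882948) = 2916.77 ≈ 2917 lb.
ΣF_x = 0: A_x − T·cos62° = 0 → A_x = 2916.77 × 0.469472 = 1369 lb.
ΣF_y = 0: A_y + T·sin62° − 2300 − 2300 = 0 → A_y = 4600 − 2916.77 × 0.882948 = 2025 lb.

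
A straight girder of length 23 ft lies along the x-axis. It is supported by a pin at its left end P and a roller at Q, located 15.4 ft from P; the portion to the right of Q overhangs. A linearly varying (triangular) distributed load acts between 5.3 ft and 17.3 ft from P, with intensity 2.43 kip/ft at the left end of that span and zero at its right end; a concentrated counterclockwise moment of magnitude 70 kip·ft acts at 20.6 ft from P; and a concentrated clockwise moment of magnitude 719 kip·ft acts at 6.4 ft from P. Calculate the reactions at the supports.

Resultant of the triangular load: ½ × 2.43 × 12 = 14.58 kip, acting at 9.3 ft from P (one-third of the span from the peak).
Taking moments about P: Q_y·15.4 − (½·2.43·12)·9.3 + 70 − 719 = 0 → Q_y = 784.594/15.4 = 50.9477 ≈ 50.95 kip.
ΣF_y = 0: P_y + 50.9477 − ½·2.43·12 = 0 → P_y = -36.37 kip.
ΣF_x = 0: no horizontal applied forces, so P_x = 0.

P_x = 0, P_y = -36.37 kip, Q_y = 50.95 kip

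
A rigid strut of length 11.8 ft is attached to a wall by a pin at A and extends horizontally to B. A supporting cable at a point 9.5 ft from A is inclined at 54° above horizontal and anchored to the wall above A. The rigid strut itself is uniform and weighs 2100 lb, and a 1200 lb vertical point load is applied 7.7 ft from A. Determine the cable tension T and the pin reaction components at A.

T = 2814 lb, A_x = 1654 lb, A_y = 1023 lb

ΣM about A: T·sin54°·9.5 − 2100·5.9 − 1200·7.7 = 0 → T = 21630/(9.5·0.809017) = 2814.33 ≈ 2814 lb.
ΣF_x = 0: A_x − T·cos54° = 0 → A_x = 2814.33 × 0.587785 = 1654 lb.
ΣF_y = 0: A_y + T·sin54° − 2100 − 1200 = 0 → A_y = 3300 − 2814.33 × 0.809017 = 1023 lb.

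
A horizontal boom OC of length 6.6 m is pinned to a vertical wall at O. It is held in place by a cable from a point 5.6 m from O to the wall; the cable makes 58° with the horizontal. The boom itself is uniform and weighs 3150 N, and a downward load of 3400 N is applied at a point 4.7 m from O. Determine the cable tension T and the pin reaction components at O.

ΣM about O: T·sin58°·5.6 − 3150·3.3 − 3400·4.7 = 0 → T = 26375/(5.6·0.848048) = 5553.72 ≈ 5554 N.
ΣF_x = 0: O_x − T·cos58° = 0 → O_x = 5553.72 × 0.529919 = 2943 N.
ΣF_y = 0: O_y + T·sin58° − 3150 − 3400 = 0 → O_y = 6550 − 5553.72 × 0.848048 = 1840 N.

T = 5554 N, O_x = 2943 N, O_y = 1840 N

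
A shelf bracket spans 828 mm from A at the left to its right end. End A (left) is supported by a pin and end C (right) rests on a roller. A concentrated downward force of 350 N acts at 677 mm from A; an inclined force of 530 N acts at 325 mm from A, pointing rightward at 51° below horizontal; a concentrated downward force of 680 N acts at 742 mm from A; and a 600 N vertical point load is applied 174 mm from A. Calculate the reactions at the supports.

A_x = -333.5 N, A_y = 858.6 N, C_y = 1183 N

Moments about A: C_y·828 − 350·677 − 530·sin51°·325 − 680·742 − 600·174 = 0 → C_y = 979773/828 = 1183.3 ≈ 1183 N.
ΣF_y = 0: A_y + 1183.3 − 350 − 530·sin51° − 680 − 600 = 0 → A_y = 858.6 N.
ΣF_x = 0: A_x + 530·cos51° = 0 → A_x = -333.5 N.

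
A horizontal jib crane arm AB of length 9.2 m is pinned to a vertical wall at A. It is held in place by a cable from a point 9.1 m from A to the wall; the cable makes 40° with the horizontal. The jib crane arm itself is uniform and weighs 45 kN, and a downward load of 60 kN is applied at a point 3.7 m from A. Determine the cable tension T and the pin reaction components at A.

T = 73.34 kN, A_x = 56.18 kN, A_y = 57.86 kN

ΣM about A: T·sin40°·9.1 − 45·4.6 − 60·3.7 = 0 → T = 429/(9.1·0.642788) = 73.3412 ≈ 73.34 kN.
ΣF_x = 0: A_x − T·cos40° = 0 → A_x = 73.3412 × 0.766044 = 56.18 kN.
ΣF_y = 0: A_y + T·sin40° − 45 − 60 = 0 → A_y = 105 − 73.3412 × 0.642788 = 57.86 kN.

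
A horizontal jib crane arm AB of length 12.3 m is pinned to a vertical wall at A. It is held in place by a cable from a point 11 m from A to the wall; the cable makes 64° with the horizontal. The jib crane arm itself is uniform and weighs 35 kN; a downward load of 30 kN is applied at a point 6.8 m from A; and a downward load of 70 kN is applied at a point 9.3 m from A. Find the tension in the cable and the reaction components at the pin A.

ΣM about A: T·sin64°·11 − 35·6.15 − 30·6.8 − 70·9.3 = 0 → T = 1070.25/(11·0.898794) = 108.251 ≈ 108.3 kN.
ΣF_x = 0: A_x − T·cos64° = 0 → A_x = 108.251 × 0.438371 = 47.45 kN.
ΣF_y = 0: A_y + T·sin64° − 35 − 30 − 70 = 0 → A_y = 135 − 108.251 × 0.898794 = 37.70 kN.

T = 108.3 kN, A_x = 47.45 kN, A_y = 37.70 kN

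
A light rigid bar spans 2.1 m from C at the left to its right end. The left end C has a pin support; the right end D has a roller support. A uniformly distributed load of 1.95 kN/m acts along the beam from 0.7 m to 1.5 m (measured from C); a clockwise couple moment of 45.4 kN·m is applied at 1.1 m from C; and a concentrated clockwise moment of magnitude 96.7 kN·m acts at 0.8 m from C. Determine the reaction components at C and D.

C_x = 0, C_y = -66.92 kN, D_y = 68.48 kN

Resultant of the distributed load: 1.95 × 0.8 = 1.56 kN at 1.1 m from C.
Taking moments about C: D_y·2.1 − (1.95·0.8)·1.1 − 45.4 − 96.7 = 0 → D_y = 143.816/2.1 = 68.4838 ≈ 68.48 kN.
ΣF_y = 0: C_y + 68.4838 − 1.95·0.8 = 0 → C_y = -66.92 kN.
ΣF_x = 0: no horizontal applied forces, so C_x = 0.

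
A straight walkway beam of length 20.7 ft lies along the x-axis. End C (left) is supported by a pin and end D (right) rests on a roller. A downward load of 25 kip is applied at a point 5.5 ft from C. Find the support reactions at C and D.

Moments about C: D_y·20.7 − 25·5.5 = 0 → D_y = 137.5/20.7 = 6.64251 ≈ 6.643 kip.
ΣF_y = 0: C_y + 6.64251 − 25 = 0 → C_y = 18.36 kip.
ΣF_x = 0: no horizontal applied forces, so C_x = 0.

C_x = 0, C_y = 18.36 kip, D_y = 6.643 kip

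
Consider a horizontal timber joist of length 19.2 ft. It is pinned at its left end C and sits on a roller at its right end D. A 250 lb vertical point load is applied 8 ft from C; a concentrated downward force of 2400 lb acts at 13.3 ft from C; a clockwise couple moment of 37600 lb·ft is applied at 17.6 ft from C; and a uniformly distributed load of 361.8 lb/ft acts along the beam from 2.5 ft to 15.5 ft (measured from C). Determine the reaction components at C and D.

Resultant of the distributed load: 361.8 × 13 = 4703.4 lb at 9 ft from C.
Moments about C: D_y·19.2 − 250·8 − 2400·13.3 − 37600 − (361.8·13)·9 = 0 → D_y = 113850.6/19.2 = 5929.72 ≈ 5930 lb.
ΣF_y = 0: C_y + 5929.72 − 250 − 2400 − 361.8·13 = 0 → C_y = 1424 lb.
ΣF_x = 0: no horizontal applied forces, so C_x = 0.

C_x = 0, C_y = 1424 lb, D_y = 5930 lb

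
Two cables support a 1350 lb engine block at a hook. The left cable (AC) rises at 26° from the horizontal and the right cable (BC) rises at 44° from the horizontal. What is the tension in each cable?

T_AC = 1033 lb, T_BC = 1291 lb

ΣF_x = 0: −T_AC·cos26° + T_BC·cos44° = 0 → T_BC = 1.24947·T_AC.
ΣF_y = 0: T_AC·sin26° + T_BC·sin44° = 1350.
Substitute: T_AC·(0.438371 + 1.24947·0.694658) = 1350 → T_AC = 1033.43 ≈ 1033 lb.
Then T_BC = 1.24947 × 1033.43 = 1291 lb.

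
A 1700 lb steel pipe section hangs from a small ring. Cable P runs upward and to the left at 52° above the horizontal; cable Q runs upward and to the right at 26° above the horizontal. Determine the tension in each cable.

T_P = 1562 lb, T_Q = 1070 lb

ΣF_x = 0: −T_P·cos52° + T_Q·cos26° = 0 → T_Q = 0.684986·T_P.
ΣF_y = 0: T_P·sin52° + T_Q·sin26° = 1700.
Substitute: T_P·(0.788011 + 0.684986·0.438371) = 1700 → T_P = 1562.09 ≈ 1562 lb.
Then T_Q = 0.684986 × 1562.09 = 1070 lb.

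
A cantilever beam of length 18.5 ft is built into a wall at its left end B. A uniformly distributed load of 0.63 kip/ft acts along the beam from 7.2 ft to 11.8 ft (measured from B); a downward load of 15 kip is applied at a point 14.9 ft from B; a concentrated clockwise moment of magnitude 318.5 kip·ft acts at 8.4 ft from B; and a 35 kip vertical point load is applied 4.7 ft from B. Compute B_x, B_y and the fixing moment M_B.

B_x = 0, B_y = 52.90 kip, M_B = 734.0 kip·ft

Resultant of the distributed load: 0.63 × 4.6 = 2.898 kip at 9.5 ft from B.
ΣF_x = 0: B_x = 0.
ΣF_y = 0: B_y − 0.63·4.6 − 15 − 35 = 0 → B_y = 52.90 kip.
ΣM about B: M_B − (0.63·4.6)·9.5 − 15·14.9 − 318.5 − 35·4.7 = 0 → M_B = 734.0 kip·ft.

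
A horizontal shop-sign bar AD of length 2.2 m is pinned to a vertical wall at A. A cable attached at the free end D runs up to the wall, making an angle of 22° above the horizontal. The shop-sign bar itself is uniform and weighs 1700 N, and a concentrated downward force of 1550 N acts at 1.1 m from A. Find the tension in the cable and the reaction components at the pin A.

T = 4338 N, A_x = 4022 N, A_y = 1625 N

ΣM about A: T·sin22°·2.2 − 1700·1.1 − 1550·1.1 = 0 → T = 3575/(2.2·0.374607) = 4337.88 ≈ 4338 N.
ΣF_x = 0: A_x − T·cos22° = 0 → A_x = 4337.88 × 0.927184 = 4022 N.
ΣF_y = 0: A_y + T·sin22° − 1700 − 1550 = 0 → A_y = 3250 − 4337.88 × 0.374607 = 1625 N.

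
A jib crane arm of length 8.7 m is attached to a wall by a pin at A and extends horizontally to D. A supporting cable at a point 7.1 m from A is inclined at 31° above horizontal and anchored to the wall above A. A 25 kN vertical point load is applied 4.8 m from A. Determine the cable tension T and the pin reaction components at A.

ΣM about A: T·sin31°·7.1 − 25·4.8 = 0 → T = 120/(7.1·0.515038) = 32.8158 ≈ 32.82 kN.
ΣF_x = 0: A_x − T·cos31° = 0 → A_x = 32.8158 × 0.857167 = 28.13 kN.
ΣF_y = 0: A_y + T·sin31° − 25 = 0 → A_y = 25 − 32.8158 × 0.515038 = 8.099 kN.

T = 32.82 kN, A_x = 28.13 kN, A_y = 8.099 kN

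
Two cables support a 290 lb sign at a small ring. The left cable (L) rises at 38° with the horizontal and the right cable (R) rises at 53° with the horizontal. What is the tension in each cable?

T_L = 174.6 lb, T_R = 228.6 lb

ΣF_x = 0: −T_L·cos38° + T_R·cos53° = 0 → T_R = 1.30939·T_L.
ΣF_y = 0: T_L·sin38° + T_R·sin53° = 290.
Substitute: T_L·(0.615661 + 1.30939·0.798636) = 290 → T_L = 174.553 ≈ 174.6 lb.
Then T_R = 1.30939 × 174.553 = 228.6 lb.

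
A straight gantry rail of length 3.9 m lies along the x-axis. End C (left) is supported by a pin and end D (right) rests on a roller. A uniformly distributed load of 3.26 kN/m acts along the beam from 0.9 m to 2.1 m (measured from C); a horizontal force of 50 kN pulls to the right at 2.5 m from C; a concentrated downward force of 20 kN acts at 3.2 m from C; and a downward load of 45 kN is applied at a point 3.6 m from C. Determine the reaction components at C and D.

Resultant of the distributed load: 3.26 × 1.2 = 3.912 kN at 1.5 m from C.
ΣM about C: D_y·3.9 − (3.26·1.2)·1.5 − 20·3.2 − 45·3.6 = 0 → D_y = 231.868/3.9 = 59.4533 ≈ 59.45 kN.
ΣF_y = 0: C_y + 59.4533 − 3.26·1.2 − 20 − 45 = 0 → C_y = 9.459 kN.
ΣF_x = 0: C_x + 50 = 0 → C_x = -50.00 kN.

C_x = -50.00 kN, C_y = 9.459 kN, D_y = 59.45 kN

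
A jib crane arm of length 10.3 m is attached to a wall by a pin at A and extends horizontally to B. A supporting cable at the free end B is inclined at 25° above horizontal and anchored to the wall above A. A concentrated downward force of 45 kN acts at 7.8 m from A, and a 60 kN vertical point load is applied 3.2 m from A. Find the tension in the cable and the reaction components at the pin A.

T = 124.7 kN, A_x = 113.1 kN, A_y = 52.28 kN

ΣM about A: T·sin25°·10.3 − 45·7.8 − 60·3.2 = 0 → T = 543/(10.3·0.422618) = 124.743 ≈ 124.7 kN.
ΣF_x = 0: A_x − T·cos25° = 0 → A_x = 124.743 × 0.906308 = 113.1 kN.
ΣF_y = 0: A_y + T·sin25° − 45 − 60 = 0 → A_y = 105 − 124.743 × 0.422618 = 52.28 kN.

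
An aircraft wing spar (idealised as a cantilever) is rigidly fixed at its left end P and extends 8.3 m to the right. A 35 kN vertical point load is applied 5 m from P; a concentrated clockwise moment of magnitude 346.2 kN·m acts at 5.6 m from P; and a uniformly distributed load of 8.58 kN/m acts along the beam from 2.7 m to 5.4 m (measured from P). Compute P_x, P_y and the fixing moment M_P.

P_x = 0, P_y = 58.17 kN, M_P = 615.0 kN·m

Resultant of the distributed load: 8.58 × 2.7 = 23.166 kN at 4.05 m from P.
ΣF_x = 0: P_x = 0.
ΣF_y = 0: P_y − 35 − 8.58·2.7 = 0 → P_y = 58.17 kN.
ΣM about P: M_P − 35·5 − 346.2 − (8.58·2.7)·4.05 = 0 → M_P = 615.0 kN·m.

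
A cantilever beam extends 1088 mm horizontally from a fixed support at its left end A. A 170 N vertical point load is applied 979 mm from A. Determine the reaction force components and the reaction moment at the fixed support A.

ΣF_x = 0: A_x = 0.
ΣF_y = 0: A_y − 170 = 0 → A_y = 170.0 N.
ΣM about A: M_A − 170·979 = 0 → M_A = 166400 N·mm.

A_x = 0, A_y = 170.0 N, M_A = 166400 N·mm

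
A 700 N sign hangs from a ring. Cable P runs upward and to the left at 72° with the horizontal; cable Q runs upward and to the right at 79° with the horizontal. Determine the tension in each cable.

T_P = 275.5 N, T_Q = 446.2 N

ΣF_x = 0: −T_P·cos72° + T_Q·cos79° = 0 → T_Q = 1.61951·T_P.
ΣF_y = 0: T_P·sin72° + T_Q·sin79° = 700.
Substitute: T_P·(0.951057 + 1.61951·0.981627) = 700 → T_P = 275.503 ≈ 275.5 N.
Then T_Q = 1.61951 × 275.503 = 446.2 N.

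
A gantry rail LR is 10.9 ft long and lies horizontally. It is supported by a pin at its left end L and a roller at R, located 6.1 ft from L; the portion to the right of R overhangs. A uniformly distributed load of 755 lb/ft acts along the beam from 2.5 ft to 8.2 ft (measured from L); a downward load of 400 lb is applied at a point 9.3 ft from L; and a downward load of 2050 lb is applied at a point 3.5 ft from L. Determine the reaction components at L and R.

L_x = 0, L_y = 1193 lb, R_y = 5560 lb

Resultant of the distributed load: 755 × 5.7 = 4303.5 lb at 5.35 ft from L.
Taking moments about L: R_y·6.1 − (755·5.7)·5.35 − 400·9.3 − 2050·3.5 = 0 → R_y = 33918.725/6.1 = 5560.45 ≈ 5560 lb.
ΣF_y = 0: L_y + 5560.45 − 755·5.7 − 400 − 2050 = 0 → L_y = 1193 lb.
ΣF_x = 0: no horizontal applied forces, so L_x = 0.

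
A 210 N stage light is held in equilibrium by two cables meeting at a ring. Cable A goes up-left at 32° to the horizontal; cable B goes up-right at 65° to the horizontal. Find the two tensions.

T_A = 89.42 N, T_B = 179.4 N

ΣF_x = 0: −T_A·cos32° + T_B·cos65° = 0 → T_B = 2.00665·T_A.
ΣF_y = 0: T_A·sin32° + T_B·sin65° = 210.
Substitute: T_A·(0.529919 + 2.00665·0.906308) = 210 → T_A = 89.4164 ≈ 89.42 N.
Then T_B = 2.00665 × 89.4164 = 179.4 N.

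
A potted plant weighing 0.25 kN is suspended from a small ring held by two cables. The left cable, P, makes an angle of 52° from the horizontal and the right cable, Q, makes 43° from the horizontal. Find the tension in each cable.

T_P = 0.1835 kN, T_Q = 0.1545 kN

ΣF_x = 0: −T_P·cos52° + T_Q·cos43° = 0 → T_Q = 0.841811·T_P.
ΣF_y = 0: T_P·sin52° + T_Q·sin43° = 0.25.
Substitute: T_P·(0.788011 + 0.841811·0.681998) = 0.25 → T_P = 0.183537 ≈ 0.1835 kN.
Then T_Q = 0.841811 × 0.183537 = 0.1545 kN.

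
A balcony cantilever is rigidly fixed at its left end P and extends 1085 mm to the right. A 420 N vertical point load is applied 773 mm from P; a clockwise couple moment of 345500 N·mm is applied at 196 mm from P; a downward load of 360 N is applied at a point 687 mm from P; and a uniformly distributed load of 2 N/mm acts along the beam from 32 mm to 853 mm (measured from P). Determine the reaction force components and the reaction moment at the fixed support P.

P_x = 0, P_y = 2422 N, M_P = 1644000 N·mm

Resultant of the distributed load: 2 × 821 = 1642 N at 442.5 mm from P.
ΣF_x = 0: P_x = 0.
ΣF_y = 0: P_y − 420 − 360 − 2·821 = 0 → P_y = 2422 N.
ΣM about P: M_P − 420·773 − 345500 − 360·687 − (2·821)·442.5 = 0 → M_P = 1644000 N·mm.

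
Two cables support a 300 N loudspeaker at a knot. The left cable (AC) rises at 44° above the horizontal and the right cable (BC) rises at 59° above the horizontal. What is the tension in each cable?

ΣF_x = 0: −T_AC·cos44° + T_BC·cos59° = 0 → T_BC = 1.39667·T_AC.
ΣF_y = 0: T_AC·sin44° + T_BC·sin59° = 300.
Substitute: T_AC·(0.694658 + 1.39667·0.857167) = 300 → T_AC = 158.576 ≈ 158.6 N.
Then T_BC = 1.39667 × 158.576 = 221.5 N.

T_AC = 158.6 N, T_BC = 221.5 N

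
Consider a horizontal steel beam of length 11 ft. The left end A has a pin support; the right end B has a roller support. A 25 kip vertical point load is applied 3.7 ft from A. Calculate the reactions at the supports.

Moments about A: B_y·11 − 25·3.7 = 0 → B_y = 92.5/11 = 8.40909 ≈ 8.409 kip.
ΣF_y = 0: A_y + 8.40909 − 25 = 0 → A_y = 16.59 kip.
ΣF_x = 0: no horizontal applied forces, so A_x = 0.

A_x = 0, A_y = 16.59 kip, B_y = 8.409 kip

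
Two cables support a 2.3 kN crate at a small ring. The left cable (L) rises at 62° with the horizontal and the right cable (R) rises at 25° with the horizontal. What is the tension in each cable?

ΣF_x = 0: −T_L·cos62° + T_R·cos25° = 0 → T_R = 0.518005·T_L.
ΣF_y = 0: T_L·sin62° + T_R·sin25° = 2.3.
Substitute: T_L·(0.882948 + 0.518005·0.422618) = 2.3 → T_L = 2.08737 ≈ 2.087 kN.
Then T_R = 0.518005 × 2.08737 = 1.081 kN.

T_L = 2.087 kN, T_R = 1.081 kN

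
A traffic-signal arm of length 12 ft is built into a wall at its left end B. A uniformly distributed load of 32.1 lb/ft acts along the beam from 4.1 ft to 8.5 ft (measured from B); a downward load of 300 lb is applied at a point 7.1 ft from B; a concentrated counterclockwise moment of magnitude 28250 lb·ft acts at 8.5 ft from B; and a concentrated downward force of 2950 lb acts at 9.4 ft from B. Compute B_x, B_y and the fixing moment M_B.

Resultant of the distributed load: 32.1 × 4.4 = 141.24 lb at 6.3 ft from B.
ΣF_x = 0: B_x = 0.
ΣF_y = 0: B_y − 32.1·4.4 − 300 − 2950 = 0 → B_y = 3391 lb.
ΣM about B: M_B − (32.1·4.4)·6.3 − 300·7.1 + 28250 − 2950·9.4 = 0 → M_B = 2500 lb·ft.

B_x = 0, B_y = 3391 lb, M_B = 2500 lb·ft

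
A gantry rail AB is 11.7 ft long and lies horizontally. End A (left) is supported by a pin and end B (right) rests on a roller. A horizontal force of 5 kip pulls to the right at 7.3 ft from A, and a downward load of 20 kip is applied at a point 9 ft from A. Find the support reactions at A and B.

A_x = -5.000 kip, A_y = 4.615 kip, B_y = 15.38 kip

Moments about A: B_y·11.7 − 20·9 = 0 → B_y = 180/11.7 = 15.3846 ≈ 15.38 kip.
ΣF_y = 0: A_y + 15.3846 − 20 = 0 → A_y = 4.615 kip.
ΣF_x = 0: A_x + 5 = 0 → A_x = -5.000 kip.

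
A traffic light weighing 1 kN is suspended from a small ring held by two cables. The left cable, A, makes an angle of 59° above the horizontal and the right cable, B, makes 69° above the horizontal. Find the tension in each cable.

ΣF_x = 0: −T_A·cos59° + T_B·cos69° = 0 → T_B = 1.43718·T_A.
ΣF_y = 0: T_A·sin59° + T_B·sin69° = 1.
Substitute: T_A·(0.857167 + 1.43718·0.93358) = 1 → T_A = 0.454775 ≈ 0.4548 kN.
Then T_B = 1.43718 × 0.454775 = 0.6536 kN.

T_A = 0.4548 kN, T_B = 0.6536 kN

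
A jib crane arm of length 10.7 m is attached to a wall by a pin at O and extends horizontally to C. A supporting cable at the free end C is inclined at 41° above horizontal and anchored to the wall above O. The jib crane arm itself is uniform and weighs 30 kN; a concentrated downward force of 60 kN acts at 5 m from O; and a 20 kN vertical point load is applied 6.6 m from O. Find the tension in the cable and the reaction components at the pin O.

T = 84.40 kN, O_x = 63.70 kN, O_y = 54.63 kN

ΣM about O: T·sin41°·10.7 − 30·5.35 − 60·5 − 20·6.6 = 0 → T = 592.5/(10.7·0.656059) = 84.4037 ≈ 84.40 kN.
ΣF_x = 0: O_x − T·cos41° = 0 → O_x = 84.4037 × 0.75471 = 63.70 kN.
ΣF_y = 0: O_y + T·sin41° − 30 − 60 − 20 = 0 → O_y = 110 − 84.4037 × 0.656059 = 54.63 kN.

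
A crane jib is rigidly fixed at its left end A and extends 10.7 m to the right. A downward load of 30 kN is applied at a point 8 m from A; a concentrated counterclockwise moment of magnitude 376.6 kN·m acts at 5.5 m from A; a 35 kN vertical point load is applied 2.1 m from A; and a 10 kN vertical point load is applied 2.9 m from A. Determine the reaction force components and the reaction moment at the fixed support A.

ΣF_x = 0: A_x = 0.
ΣF_y = 0: A_y − 30 − 35 − 10 = 0 → A_y = 75.00 kN.
ΣM about A: M_A − 30·8 + 376.6 − 35·2.1 − 10·2.9 = 0 → M_A = -34.10 kN·m.

A_x = 0, A_y = 75.00 kN, M_A = -34.10 kN·m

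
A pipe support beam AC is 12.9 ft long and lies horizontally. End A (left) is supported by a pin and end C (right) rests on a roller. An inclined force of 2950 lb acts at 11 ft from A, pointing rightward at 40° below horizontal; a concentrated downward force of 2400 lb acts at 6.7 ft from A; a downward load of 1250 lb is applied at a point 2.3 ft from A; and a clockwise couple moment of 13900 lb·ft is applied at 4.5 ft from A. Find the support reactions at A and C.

Moments about A: C_y·12.9 − 2950·sin40°·11 − 2400·6.7 − 1250·2.3 − 13900 = 0 → C_y = 53713.5/12.9 = 4163.84 ≈ 4164 lb.
ΣF_y = 0: A_y + 4163.84 − 2950·sin40° − 2400 − 1250 = 0 → A_y = 1382 lb.
ΣF_x = 0: A_x + 2950·cos40° = 0 → A_x = -2260 lb.

A_x = -2260 lb, A_y = 1382 lb, C_y = 4164 lb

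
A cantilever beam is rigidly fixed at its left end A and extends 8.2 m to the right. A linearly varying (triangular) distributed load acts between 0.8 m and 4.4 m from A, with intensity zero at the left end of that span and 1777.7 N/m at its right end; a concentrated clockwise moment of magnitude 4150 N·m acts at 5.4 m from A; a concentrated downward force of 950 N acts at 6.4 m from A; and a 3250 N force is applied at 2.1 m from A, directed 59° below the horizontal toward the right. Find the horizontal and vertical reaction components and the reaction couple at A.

A_x = -1674 N, A_y = 6936 N, M_A = 26320 N·m

Resultant of the triangular load: ½ × 1777.7 × 3.6 = 3199.86 N, acting at 3.2 m from A (one-third of the span from the peak).
ΣF_x = 0: A_x + 3250·cos59° = 0 → A_x = -1674 N.
ΣF_y = 0: A_y − ½·1777.7·3.6 − 950 − 3250·sin59° = 0 → A_y = 6936 N.
ΣM about A: M_A − (½·1777.7·3.6)·3.2 − 4150 − 950·6.4 − 3250·sin59°·2.1 = 0 → M_A = 26320 N·m.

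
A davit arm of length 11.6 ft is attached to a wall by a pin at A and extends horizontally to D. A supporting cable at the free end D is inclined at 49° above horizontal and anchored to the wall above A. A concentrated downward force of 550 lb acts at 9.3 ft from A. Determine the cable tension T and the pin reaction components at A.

T = 584.3 lb, A_x = 383.3 lb, A_y = 109.1 lb

ΣM about A: T·sin49°·11.6 − 550·9.3 = 0 → T = 5115/(11.6·0.75471) = 584.262 ≈ 584.3 lb.
ΣF_x = 0: A_x − T·cos49° = 0 → A_x = 584.262 × 0.656059 = 383.3 lb.
ΣF_y = 0: A_y + T·sin49° − 550 = 0 → A_y = 550 − 584.262 × 0.75471 = 109.1 lb.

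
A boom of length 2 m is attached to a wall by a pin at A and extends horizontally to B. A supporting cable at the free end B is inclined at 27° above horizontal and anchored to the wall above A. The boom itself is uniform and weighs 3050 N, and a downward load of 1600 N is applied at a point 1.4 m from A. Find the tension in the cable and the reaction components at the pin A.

T = 5826 N, A_x = 5191 N, A_y = 2005 N

ΣM about A: T·sin27°·2 − 3050·1 − 1600·1.4 = 0 → T = 5290/(2·0.45399) = 5826.12 ≈ 5826 N.
ΣF_x = 0: A_x − T·cos27° = 0 → A_x = 5826.12 × 0.891007 = 5191 N.
ΣF_y = 0: A_y + T·sin27° − 3050 − 1600 = 0 → A_y = 4650 − 5826.12 × 0.45399 = 2005 N.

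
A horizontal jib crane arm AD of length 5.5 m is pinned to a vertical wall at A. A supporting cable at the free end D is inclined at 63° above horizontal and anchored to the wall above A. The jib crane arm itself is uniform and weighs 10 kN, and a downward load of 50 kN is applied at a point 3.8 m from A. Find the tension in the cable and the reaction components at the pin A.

T = 44.38 kN, A_x = 20.15 kN, A_y = 20.45 kN

ΣM about A: T·sin63°·5.5 − 10·2.75 − 50·3.8 = 0 → T = 217.5/(5.5·0.891007) = 44.3829 ≈ 44.38 kN.
ΣF_x = 0: A_x − T·cos63° = 0 → A_x = 44.3829 × 0.45399 = 20.15 kN.
ΣF_y = 0: A_y + T·sin63° − 10 − 50 = 0 → A_y = 60 − 44.3829 × 0.891007 = 20.45 kN.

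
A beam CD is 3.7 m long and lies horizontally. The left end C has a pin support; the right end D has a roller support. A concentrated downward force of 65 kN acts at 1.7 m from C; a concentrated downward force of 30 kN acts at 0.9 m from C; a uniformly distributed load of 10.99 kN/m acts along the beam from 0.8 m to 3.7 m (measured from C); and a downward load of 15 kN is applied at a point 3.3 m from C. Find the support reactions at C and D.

C_x = 0, C_y = 71.95 kN, D_y = 69.92 kN

Resultant of the distributed load: 10.99 × 2.9 = 31.871 kN at 2.25 m from C.
ΣM about C: D_y·3.7 − 65·1.7 − 30·0.9 − (10.99·2.9)·2.25 − 15·3.3 = 0 → D_y = 258.70975/3.7 = 69.9216 ≈ 69.92 kN.
ΣF_y = 0: C_y + 69.9216 − 65 − 30 − 10.99·2.9 − 15 = 0 → C_y = 71.95 kN.
ΣF_x = 0: no horizontal applied forces, so C_x = 0.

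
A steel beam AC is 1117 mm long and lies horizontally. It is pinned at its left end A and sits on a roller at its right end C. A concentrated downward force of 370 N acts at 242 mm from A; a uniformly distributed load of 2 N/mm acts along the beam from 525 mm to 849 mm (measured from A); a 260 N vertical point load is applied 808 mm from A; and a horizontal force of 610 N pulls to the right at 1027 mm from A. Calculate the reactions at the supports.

Resultant of the distributed load: 2 × 324 = 648 N at 687 mm from A.
ΣM about A: C_y·1117 − 370·242 − (2·324)·687 − 260·808 = 0 → C_y = 744796/1117 = 666.782 ≈ 666.8 N.
ΣF_y = 0: A_y + 666.782 − 370 − 2·324 − 260 = 0 → A_y = 611.2 N.
ΣF_x = 0: A_x + 610 = 0 → A_x = -610.0 N.

A_x = -610.0 N, A_y = 611.2 N, C_y = 666.8 N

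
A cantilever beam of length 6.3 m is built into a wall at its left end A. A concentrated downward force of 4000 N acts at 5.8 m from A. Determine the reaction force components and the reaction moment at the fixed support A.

ΣF_x = 0: A_x = 0.
ΣF_y = 0: A_y − 4000 = 0 → A_y = 4000 N.
ΣM about A: M_A − 4000·5.8 = 0 → M_A = 23200 N·m.

A_x = 0, A_y = 4000 N, M_A = 23200 N·m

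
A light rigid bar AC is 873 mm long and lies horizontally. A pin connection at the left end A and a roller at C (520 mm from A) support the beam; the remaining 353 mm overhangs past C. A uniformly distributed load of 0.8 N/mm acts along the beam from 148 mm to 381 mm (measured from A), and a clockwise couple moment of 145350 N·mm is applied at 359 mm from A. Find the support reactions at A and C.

A_x = 0, A_y = -187.9 N, C_y = 374.3 N

Resultant of the distributed load: 0.8 × 233 = 186.4 N at 264.5 mm from A.
Moments about A: C_y·520 − (0.8·233)·264.5 − 145350 = 0 → C_y = 194652.8/520 = 374.332 ≈ 374.3 N.
ΣF_y = 0: A_y + 374.332 − 0.8·233 = 0 → A_y = -187.9 N.
ΣF_x = 0: no horizontal applied forces, so A_x = 0.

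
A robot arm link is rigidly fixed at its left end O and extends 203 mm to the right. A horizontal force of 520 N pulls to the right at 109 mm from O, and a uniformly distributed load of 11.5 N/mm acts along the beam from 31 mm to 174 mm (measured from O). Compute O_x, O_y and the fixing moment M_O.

O_x = -520.0 N, O_y = 1644 N, M_O = 168600 N·mm

Resultant of the distributed load: 11.5 × 143 = 1644.5 N at 102.5 mm from O.
ΣF_x = 0: O_x + 520 = 0 → O_x = -520.0 N.
ΣF_y = 0: O_y − 11.5·143 = 0 → O_y = 1644 N.
ΣM about O: M_O − (11.5·143)·102.5 = 0 → M_O = 168600 N·mm.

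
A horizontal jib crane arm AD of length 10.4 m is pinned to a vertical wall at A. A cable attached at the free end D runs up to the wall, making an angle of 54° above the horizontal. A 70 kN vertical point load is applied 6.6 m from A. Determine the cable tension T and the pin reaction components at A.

T = 54.91 kN, A_x = 32.28 kN, A_y = 25.58 kN

ΣM about A: T·sin54°·10.4 − 70·6.6 = 0 → T = 462/(10.4·0.809017) = 54.9099 ≈ 54.91 kN.
ΣF_x = 0: A_x − T·cos54° = 0 → A_x = 54.9099 × 0.587785 = 32.28 kN.
ΣF_y = 0: A_y + T·sin54° − 70 = 0 → A_y = 70 − 54.9099 × 0.809017 = 25.58 kN.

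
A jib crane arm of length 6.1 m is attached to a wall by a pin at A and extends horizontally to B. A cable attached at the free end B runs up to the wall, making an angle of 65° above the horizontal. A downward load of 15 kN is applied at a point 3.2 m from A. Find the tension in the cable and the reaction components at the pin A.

T = 8.682 kN, A_x = 3.669 kN, A_y = 7.131 kN

ΣM about A: T·sin65°·6.1 − 15·3.2 = 0 → T = 48/(6.1·0.906308) = 8.68232 ≈ 8.682 kN.
ΣF_x = 0: A_x − T·cos65° = 0 → A_x = 8.68232 × 0.422618 = 3.669 kN.
ΣF_y = 0: A_y + T·sin65° − 15 = 0 → A_y = 15 − 8.68232 × 0.906308 = 7.131 kN.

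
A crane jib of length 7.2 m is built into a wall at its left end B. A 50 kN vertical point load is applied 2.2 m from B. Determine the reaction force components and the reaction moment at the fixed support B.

ΣF_x = 0: B_x = 0.
ΣF_y = 0: B_y − 50 = 0 → B_y = 50.00 kN.
ΣM about B: M_B − 50·2.2 = 0 → M_B = 110.0 kN·m.

B_x = 0, B_y = 50.00 kN, M_B = 110.0 kN·m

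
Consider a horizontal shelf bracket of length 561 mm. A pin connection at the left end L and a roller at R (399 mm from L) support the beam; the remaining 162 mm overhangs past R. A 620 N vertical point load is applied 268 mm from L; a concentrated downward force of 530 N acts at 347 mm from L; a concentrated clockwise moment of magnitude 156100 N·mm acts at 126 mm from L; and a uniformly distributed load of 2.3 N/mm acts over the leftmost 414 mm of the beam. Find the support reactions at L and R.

Resultant of the distributed load: 2.3 × 414 = 952.2 N at 207 mm from L.
Taking moments about L: R_y·399 − 620·268 − 530·347 − 156100 − (2.3·414)·207 = 0 → R_y = 703275.4/399 = 1762.59 ≈ 1763 N.
ΣF_y = 0: L_y + 1762.59 − 620 − 530 − 2.3·414 = 0 → L_y = 339.6 N.
ΣF_x = 0: no horizontal applied forces, so L_x = 0.

L_x = 0, L_y = 339.6 N, R_y = 1763 N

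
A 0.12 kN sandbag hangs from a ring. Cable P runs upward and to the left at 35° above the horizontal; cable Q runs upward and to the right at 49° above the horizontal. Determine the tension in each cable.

T_P = 0.07916 kN, T_Q = 0.09884 kN

ΣF_x = 0: −T_P·cos35° + T_Q·cos49° = 0 → T_Q = 1.2486·T_P.
ΣF_y = 0: T_P·sin35° + T_Q·sin49° = 0.12.
Substitute: T_P·(0.573576 + 1.2486·0.75471) = 0.12 → T_P = 0.0791605 ≈ 0.07916 kN.
Then T_Q = 1.2486 × 0.0791605 = 0.09884 kN.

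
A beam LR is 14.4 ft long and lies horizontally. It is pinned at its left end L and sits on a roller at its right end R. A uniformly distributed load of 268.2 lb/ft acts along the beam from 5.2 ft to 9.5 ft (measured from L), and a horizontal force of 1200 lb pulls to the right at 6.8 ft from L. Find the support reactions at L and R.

Resultant of the distributed load: 268.2 × 4.3 = 1153.26 lb at 7.35 ft from L.
Moments about L: R_y·14.4 − (268.2·4.3)·7.35 = 0 → R_y = 8476.461/14.4 = 588.643 ≈ 588.6 lb.
ΣF_y = 0: L_y + 588.643 − 268.2·4.3 = 0 → L_y = 564.6 lb.
ΣF_x = 0: L_x + 1200 = 0 → L_x = -1200 lb.

L_x = -1200 lb, L_y = 564.6 lb, R_y = 588.6 lb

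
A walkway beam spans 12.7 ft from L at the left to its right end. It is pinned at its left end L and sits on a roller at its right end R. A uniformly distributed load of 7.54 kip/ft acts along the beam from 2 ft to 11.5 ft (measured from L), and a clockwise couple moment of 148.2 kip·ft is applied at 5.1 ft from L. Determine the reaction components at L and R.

Resultant of the distributed load: 7.54 × 9.5 = 71.63 kip at 6.75 ft from L.
ΣM about L: R_y·12.7 − (7.54·9.5)·6.75 − 148.2 = 0 → R_y = 631.7025/12.7 = 49.7404 ≈ 49.74 kip.
ΣF_y = 0: L_y + 49.7404 − 7.54·9.5 = 0 → L_y = 21.89 kip.
ΣF_x = 0: no horizontal applied forces, so L_x = 0.

L_x = 0, L_y = 21.89 kip, R_y = 49.74 kip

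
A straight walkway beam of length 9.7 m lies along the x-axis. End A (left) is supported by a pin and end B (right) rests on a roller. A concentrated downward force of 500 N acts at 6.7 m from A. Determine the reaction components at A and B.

A_x = 0, A_y = 154.6 N, B_y = 345.4 N

ΣM about A: B_y·9.7 − 500·6.7 = 0 → B_y = 3350/9.7 = 345.361 ≈ 345.4 N.
ΣF_y = 0: A_y + 345.361 − 500 = 0 → A_y = 154.6 N.
ΣF_x = 0: no horizontal applied forces, so A_x = 0.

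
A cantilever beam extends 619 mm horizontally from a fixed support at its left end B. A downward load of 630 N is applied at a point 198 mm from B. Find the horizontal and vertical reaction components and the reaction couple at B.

B_x = 0, B_y = 630.0 N, M_B = 124700 N·mm

ΣF_x = 0: B_x = 0.
ΣF_y = 0: B_y − 630 = 0 → B_y = 630.0 N.
ΣM about B: M_B − 630·198 = 0 → M_B = 124700 N·mm.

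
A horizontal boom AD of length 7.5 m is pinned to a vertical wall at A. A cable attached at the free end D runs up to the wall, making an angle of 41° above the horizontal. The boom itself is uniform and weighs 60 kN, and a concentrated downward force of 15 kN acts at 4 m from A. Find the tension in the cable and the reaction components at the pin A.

ΣM about A: T·sin41°·7.5 − 60·3.75 − 15·4 = 0 → T = 285/(7.5·0.656059) = 57.9216 ≈ 57.92 kN.
ΣF_x = 0: A_x − T·cos41° = 0 → A_x = 57.9216 × 0.75471 = 43.71 kN.
ΣF_y = 0: A_y + T·sin41° − 60 − 15 = 0 → A_y = 75 − 57.9216 × 0.656059 = 37.00 kN.

T = 57.92 kN, A_x = 43.71 kN, A_y = 37.00 kN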